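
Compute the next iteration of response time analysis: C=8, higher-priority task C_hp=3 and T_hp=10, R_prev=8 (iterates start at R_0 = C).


R_next = C + ceil(R_prev / T_hp) * C_hp
ceil(8 / 10) = ceil(0.8) = 1
Interference = 1 * 3 = 3
R_next = 8 + 3 = 11

11


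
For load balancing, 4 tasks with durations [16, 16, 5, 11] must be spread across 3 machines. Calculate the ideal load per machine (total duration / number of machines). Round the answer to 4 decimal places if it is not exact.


Total processing time = 16 + 16 + 5 + 11 = 48
Number of machines = 3
Ideal balanced load = 48 / 3 = 16.0

16.0


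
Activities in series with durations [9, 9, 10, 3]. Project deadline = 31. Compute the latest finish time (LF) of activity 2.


LF(activity 2) = deadline - sum of successor durations
Successors: activities 3 through 4 with durations [10, 3]
Sum of successor durations = 13
LF = 31 - 13 = 18

18


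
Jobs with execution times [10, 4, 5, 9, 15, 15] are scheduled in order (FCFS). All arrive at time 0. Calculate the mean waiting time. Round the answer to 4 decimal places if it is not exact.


FCFS order (as given): [10, 4, 5, 9, 15, 15]
Waiting times:
  Job 1: wait = 0
  Job 2: wait = 10
  Job 3: wait = 14
  Job 4: wait = 19
  Job 5: wait = 28
  Job 6: wait = 43
Sum of waiting times = 114
Average waiting time = 114/6 = 19.0

19.0


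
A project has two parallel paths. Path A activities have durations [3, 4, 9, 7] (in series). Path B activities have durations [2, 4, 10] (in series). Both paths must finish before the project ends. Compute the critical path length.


Path A total = 3 + 4 + 9 + 7 = 23
Path B total = 2 + 4 + 10 = 16
Critical path = longest path = max(23, 16) = 23

23


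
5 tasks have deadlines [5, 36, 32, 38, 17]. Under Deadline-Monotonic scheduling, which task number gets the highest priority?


Sort tasks by relative deadline (ascending):
  Task 1: deadline = 5
  Task 5: deadline = 17
  Task 3: deadline = 32
  Task 2: deadline = 36
  Task 4: deadline = 38
Priority order (highest first): [1, 5, 3, 2, 4]
Highest priority task = 1

1


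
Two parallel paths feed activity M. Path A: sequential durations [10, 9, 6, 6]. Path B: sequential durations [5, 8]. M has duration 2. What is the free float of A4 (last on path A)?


ES(A4) = sum of predecessors on chain A = 25
EF(A4) = ES + duration = 25 + 6 = 31
Successor of A4 is M. ES(M) = max(sum(A), sum(B)) = max(31, 13) = 31
Free float = ES(successor) - EF(current) = 31 - 31 = 0

0


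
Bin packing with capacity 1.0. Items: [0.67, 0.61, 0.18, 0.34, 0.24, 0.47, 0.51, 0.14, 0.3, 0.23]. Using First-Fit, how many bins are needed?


Place items sequentially using First-Fit:
  Item 0.67 -> new Bin 1
  Item 0.61 -> new Bin 2
  Item 0.18 -> Bin 1 (now 0.85)
  Item 0.34 -> Bin 2 (now 0.95)
  Item 0.24 -> new Bin 3
  Item 0.47 -> Bin 3 (now 0.71)
  Item 0.51 -> new Bin 4
  Item 0.14 -> Bin 1 (now 0.99)
  Item 0.3 -> Bin 4 (now 0.81)
  Item 0.23 -> Bin 3 (now 0.94)
Total bins used = 4

4


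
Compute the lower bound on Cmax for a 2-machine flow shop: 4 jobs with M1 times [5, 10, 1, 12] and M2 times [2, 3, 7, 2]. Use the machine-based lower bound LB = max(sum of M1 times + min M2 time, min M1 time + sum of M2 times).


LB1 = sum(M1 times) + min(M2 times) = 28 + 2 = 30
LB2 = min(M1 times) + sum(M2 times) = 1 + 14 = 15
Lower bound = max(LB1, LB2) = max(30, 15) = 30

30


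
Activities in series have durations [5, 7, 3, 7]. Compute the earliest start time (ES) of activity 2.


Activity 2 starts after activities 1 through 1 complete.
Predecessor durations: [5]
ES = 5 = 5

5


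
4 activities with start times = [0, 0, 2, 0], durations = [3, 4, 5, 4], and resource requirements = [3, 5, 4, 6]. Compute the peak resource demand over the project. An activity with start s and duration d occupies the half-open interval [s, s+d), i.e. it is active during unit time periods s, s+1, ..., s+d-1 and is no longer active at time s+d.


Each activity i is active on [start_i, start_i + duration_i).
Compute total resource usage per time slot:
  t=0: active resources = [3, 5, 6], total = 14
  t=1: active resources = [3, 5, 6], total = 14
  t=2: active resources = [3, 5, 4, 6], total = 18
  t=3: active resources = [5, 4, 6], total = 15
  t=4: active resources = [4], total = 4
  t=5: active resources = [4], total = 4
  t=6: active resources = [4], total = 4
Peak resource demand = 18

18


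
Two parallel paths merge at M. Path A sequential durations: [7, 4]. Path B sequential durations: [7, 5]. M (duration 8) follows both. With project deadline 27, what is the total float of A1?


Forward pass: ES(A1) = sum of predecessors on chain A = 0
EF = ES + duration = 0 + 7 = 7
Backward pass: LF(M) = deadline = 27; LS(M) = 27 - 8 = 19
LF(A1) = LS(M) - sum(successors on chain A) = 19 - 4 = 15
LS = LF - duration = 15 - 7 = 8
Total float = LS - ES = 8 - 0 = 8

8


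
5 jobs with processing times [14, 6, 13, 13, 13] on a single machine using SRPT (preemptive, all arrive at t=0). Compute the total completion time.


Since all jobs arrive at t=0, SRPT equals SPT ordering.
SPT order: [6, 13, 13, 13, 14]
Completion times:
  Job 1: p=6, C=6
  Job 2: p=13, C=19
  Job 3: p=13, C=32
  Job 4: p=13, C=45
  Job 5: p=14, C=59
Total completion time = 6 + 19 + 32 + 45 + 59 = 161

161


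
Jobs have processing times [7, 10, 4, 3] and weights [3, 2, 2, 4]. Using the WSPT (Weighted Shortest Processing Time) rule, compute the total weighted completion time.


Compute p/w ratios and sort ascending (WSPT): [(3, 4), (4, 2), (7, 3), (10, 2)]
Compute weighted completion times:
  Job (p=3,w=4): C=3, w*C=4*3=12
  Job (p=4,w=2): C=7, w*C=2*7=14
  Job (p=7,w=3): C=14, w*C=3*14=42
  Job (p=10,w=2): C=24, w*C=2*24=48
Total weighted completion time = 116

116


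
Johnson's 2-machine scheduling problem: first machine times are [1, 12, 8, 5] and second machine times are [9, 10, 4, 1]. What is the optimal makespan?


Apply Johnson's rule:
  Group 1 (a <= b): [(1, 1, 9)]
  Group 2 (a > b): [(2, 12, 10), (3, 8, 4), (4, 5, 1)]
Optimal job order: [1, 2, 3, 4]
Schedule:
  Job 1: M1 done at 1, M2 done at 10
  Job 2: M1 done at 13, M2 done at 23
  Job 3: M1 done at 21, M2 done at 27
  Job 4: M1 done at 26, M2 done at 28
Makespan = 28

28


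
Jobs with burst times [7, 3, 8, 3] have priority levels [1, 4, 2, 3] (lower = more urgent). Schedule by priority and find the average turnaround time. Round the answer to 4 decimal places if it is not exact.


Sort by priority (ascending = highest first):
Order: [(1, 7), (2, 8), (3, 3), (4, 3)]
Completion times:
  Priority 1, burst=7, C=7
  Priority 2, burst=8, C=15
  Priority 3, burst=3, C=18
  Priority 4, burst=3, C=21
Average turnaround = 61/4 = 15.25

15.25


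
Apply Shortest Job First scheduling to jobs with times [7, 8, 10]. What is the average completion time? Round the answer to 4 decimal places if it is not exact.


SJF order (ascending): [7, 8, 10]
Completion times:
  Job 1: burst=7, C=7
  Job 2: burst=8, C=15
  Job 3: burst=10, C=25
Average completion = 47/3 = 15.6667

15.6667


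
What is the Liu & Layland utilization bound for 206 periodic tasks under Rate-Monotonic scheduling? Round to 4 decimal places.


Compute 2^(1/206) = 1.0033704594
Subtract 1: 1.0033704594 - 1 = 0.0033704594
Multiply by n: 206 * 0.0033704594 = 0.6943146364
Round to 4 dp: 0.6943

0.6943


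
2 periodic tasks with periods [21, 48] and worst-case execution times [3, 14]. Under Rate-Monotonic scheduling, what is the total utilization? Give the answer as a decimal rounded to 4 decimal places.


Compute individual utilizations (exact fractions):
  Task 1: C/T = 3/21 = 1/7 (approx. 0.1429)
  Task 2: C/T = 14/48 = 7/24 (approx. 0.2917)
Total utilization U = 1/7 + 7/24 = 73/168
Rounded to 4 decimal places: U = 0.4345
RM (Liu & Layland) bound for 2 tasks = 0.828427; compare with U = 73/168 (approx. 0.434524)
U <= bound, so schedulable by RM sufficient condition.

0.4345


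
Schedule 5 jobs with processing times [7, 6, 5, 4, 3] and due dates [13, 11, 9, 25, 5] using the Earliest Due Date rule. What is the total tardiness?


Sort by due date (EDD order): [(3, 5), (5, 9), (6, 11), (7, 13), (4, 25)]
Compute completion times and tardiness:
  Job 1: p=3, d=5, C=3, tardiness=max(0,3-5)=0
  Job 2: p=5, d=9, C=8, tardiness=max(0,8-9)=0
  Job 3: p=6, d=11, C=14, tardiness=max(0,14-11)=3
  Job 4: p=7, d=13, C=21, tardiness=max(0,21-13)=8
  Job 5: p=4, d=25, C=25, tardiness=max(0,25-25)=0
Total tardiness = 11

11


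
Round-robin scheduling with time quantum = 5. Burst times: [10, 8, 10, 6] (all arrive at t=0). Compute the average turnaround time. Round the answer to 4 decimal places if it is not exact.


Time quantum = 5
Execution trace:
  J1 runs 5 units, time = 5
  J2 runs 5 units, time = 10
  J3 runs 5 units, time = 15
  J4 runs 5 units, time = 20
  J1 runs 5 units, time = 25
  J2 runs 3 units, time = 28
  J3 runs 5 units, time = 33
  J4 runs 1 units, time = 34
Finish times: [25, 28, 33, 34]
Average turnaround = 120/4 = 30.0

30.0


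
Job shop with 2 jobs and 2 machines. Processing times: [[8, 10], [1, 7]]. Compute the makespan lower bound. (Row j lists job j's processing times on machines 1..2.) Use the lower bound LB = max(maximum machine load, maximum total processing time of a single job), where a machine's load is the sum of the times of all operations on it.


Machine loads:
  Machine 1: 8 + 1 = 9
  Machine 2: 10 + 7 = 17
Max machine load = 17
Job totals:
  Job 1: 18
  Job 2: 8
Max job total = 18
Lower bound = max(17, 18) = 18

18


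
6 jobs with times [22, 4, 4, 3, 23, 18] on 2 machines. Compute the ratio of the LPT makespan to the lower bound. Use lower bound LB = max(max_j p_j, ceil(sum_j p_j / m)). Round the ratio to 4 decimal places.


LPT order: [23, 22, 18, 4, 4, 3]
Machine loads after assignment: [34, 40]
LPT makespan = 40
Lower bound = max(max_job, ceil(total/2)) = max(23, 37) = 37
Ratio = 40 / 37 = 1.0811

1.0811


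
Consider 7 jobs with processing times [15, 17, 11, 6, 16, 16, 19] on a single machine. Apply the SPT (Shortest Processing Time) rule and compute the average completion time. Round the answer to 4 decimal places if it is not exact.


Sort jobs by processing time (SPT order): [6, 11, 15, 16, 16, 17, 19]
Compute completion times sequentially:
  Job 1: processing = 6, completes at 6
  Job 2: processing = 11, completes at 17
  Job 3: processing = 15, completes at 32
  Job 4: processing = 16, completes at 48
  Job 5: processing = 16, completes at 64
  Job 6: processing = 17, completes at 81
  Job 7: processing = 19, completes at 100
Sum of completion times = 348
Average completion time = 348/7 = 49.7143

49.7143


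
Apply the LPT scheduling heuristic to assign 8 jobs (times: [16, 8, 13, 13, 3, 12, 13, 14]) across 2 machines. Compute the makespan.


Sort jobs in decreasing order (LPT): [16, 14, 13, 13, 13, 12, 8, 3]
Assign each job to the least loaded machine:
  Machine 1: jobs [16, 13, 12, 3], load = 44
  Machine 2: jobs [14, 13, 13, 8], load = 48
Makespan = max load = 48

48


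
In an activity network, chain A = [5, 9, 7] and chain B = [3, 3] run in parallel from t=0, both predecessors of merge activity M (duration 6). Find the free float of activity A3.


ES(A3) = sum of predecessors on chain A = 14
EF(A3) = ES + duration = 14 + 7 = 21
Successor of A3 is M. ES(M) = max(sum(A), sum(B)) = max(21, 6) = 21
Free float = ES(successor) - EF(current) = 21 - 21 = 0

0


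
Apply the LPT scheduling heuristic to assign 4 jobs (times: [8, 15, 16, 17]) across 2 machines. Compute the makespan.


Sort jobs in decreasing order (LPT): [17, 16, 15, 8]
Assign each job to the least loaded machine:
  Machine 1: jobs [17, 8], load = 25
  Machine 2: jobs [16, 15], load = 31
Makespan = max load = 31

31


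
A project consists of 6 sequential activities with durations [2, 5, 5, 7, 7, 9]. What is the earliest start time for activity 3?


Activity 3 starts after activities 1 through 2 complete.
Predecessor durations: [2, 5]
ES = 2 + 5 = 7

7


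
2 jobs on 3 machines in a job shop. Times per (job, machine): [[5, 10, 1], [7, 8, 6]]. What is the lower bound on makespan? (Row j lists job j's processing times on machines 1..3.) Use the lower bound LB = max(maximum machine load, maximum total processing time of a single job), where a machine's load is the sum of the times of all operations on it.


Machine loads:
  Machine 1: 5 + 7 = 12
  Machine 2: 10 + 8 = 18
  Machine 3: 1 + 6 = 7
Max machine load = 18
Job totals:
  Job 1: 16
  Job 2: 21
Max job total = 21
Lower bound = max(18, 21) = 21

21


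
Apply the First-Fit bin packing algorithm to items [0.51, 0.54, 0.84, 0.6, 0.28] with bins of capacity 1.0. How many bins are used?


Place items sequentially using First-Fit:
  Item 0.51 -> new Bin 1
  Item 0.54 -> new Bin 2
  Item 0.84 -> new Bin 3
  Item 0.6 -> new Bin 4
  Item 0.28 -> Bin 1 (now 0.79)
Total bins used = 4

4


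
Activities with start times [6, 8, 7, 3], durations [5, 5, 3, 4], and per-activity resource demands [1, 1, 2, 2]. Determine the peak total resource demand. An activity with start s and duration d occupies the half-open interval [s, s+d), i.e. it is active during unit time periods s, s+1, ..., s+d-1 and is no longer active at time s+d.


Each activity i is active on [start_i, start_i + duration_i).
Compute total resource usage per time slot:
  t=0: active resources = [], total = 0
  t=1: active resources = [], total = 0
  t=2: active resources = [], total = 0
  t=3: active resources = [2], total = 2
  t=4: active resources = [2], total = 2
  t=5: active resources = [2], total = 2
  t=6: active resources = [1, 2], total = 3
  t=7: active resources = [1, 2], total = 3
  t=8: active resources = [1, 1, 2], total = 4
  t=9: active resources = [1, 1, 2], total = 4
  t=10: active resources = [1, 1], total = 2
  t=11: active resources = [1], total = 1
  t=12: active resources = [1], total = 1
Peak resource demand = 4

4


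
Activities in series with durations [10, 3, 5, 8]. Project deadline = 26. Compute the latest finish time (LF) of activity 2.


LF(activity 2) = deadline - sum of successor durations
Successors: activities 3 through 4 with durations [5, 8]
Sum of successor durations = 13
LF = 26 - 13 = 13

13


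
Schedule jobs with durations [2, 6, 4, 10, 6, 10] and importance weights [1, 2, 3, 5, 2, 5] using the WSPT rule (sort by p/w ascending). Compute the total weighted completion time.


Compute p/w ratios and sort ascending (WSPT): [(4, 3), (2, 1), (10, 5), (10, 5), (6, 2), (6, 2)]
Compute weighted completion times:
  Job (p=4,w=3): C=4, w*C=3*4=12
  Job (p=2,w=1): C=6, w*C=1*6=6
  Job (p=10,w=5): C=16, w*C=5*16=80
  Job (p=10,w=5): C=26, w*C=5*26=130
  Job (p=6,w=2): C=32, w*C=2*32=64
  Job (p=6,w=2): C=38, w*C=2*38=76
Total weighted completion time = 368

368


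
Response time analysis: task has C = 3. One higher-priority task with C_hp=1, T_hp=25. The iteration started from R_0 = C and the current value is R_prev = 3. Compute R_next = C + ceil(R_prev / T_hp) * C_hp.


R_next = C + ceil(R_prev / T_hp) * C_hp
ceil(3 / 25) = ceil(0.12) = 1
Interference = 1 * 1 = 1
R_next = 3 + 1 = 4

4


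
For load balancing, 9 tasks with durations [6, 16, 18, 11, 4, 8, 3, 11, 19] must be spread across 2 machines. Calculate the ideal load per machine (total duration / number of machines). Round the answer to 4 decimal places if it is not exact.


Total processing time = 6 + 16 + 18 + 11 + 4 + 8 + 3 + 11 + 19 = 96
Number of machines = 2
Ideal balanced load = 96 / 2 = 48.0

48.0


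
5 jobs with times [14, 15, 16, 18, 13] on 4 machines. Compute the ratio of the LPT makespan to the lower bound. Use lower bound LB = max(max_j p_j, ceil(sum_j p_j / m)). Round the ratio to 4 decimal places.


LPT order: [18, 16, 15, 14, 13]
Machine loads after assignment: [18, 16, 15, 27]
LPT makespan = 27
Lower bound = max(max_job, ceil(total/4)) = max(18, 19) = 19
Ratio = 27 / 19 = 1.4211

1.4211


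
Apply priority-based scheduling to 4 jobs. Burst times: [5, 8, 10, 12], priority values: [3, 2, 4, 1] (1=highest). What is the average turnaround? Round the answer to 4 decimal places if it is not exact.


Sort by priority (ascending = highest first):
Order: [(1, 12), (2, 8), (3, 5), (4, 10)]
Completion times:
  Priority 1, burst=12, C=12
  Priority 2, burst=8, C=20
  Priority 3, burst=5, C=25
  Priority 4, burst=10, C=35
Average turnaround = 92/4 = 23.0

23.0


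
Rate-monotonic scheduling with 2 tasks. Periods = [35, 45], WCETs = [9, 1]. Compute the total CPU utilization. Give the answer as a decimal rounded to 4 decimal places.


Compute individual utilizations (exact fractions):
  Task 1: C/T = 9/35 (approx. 0.2571)
  Task 2: C/T = 1/45 (approx. 0.0222)
Total utilization U = 9/35 + 1/45 = 88/315
Rounded to 4 decimal places: U = 0.2794
RM (Liu & Layland) bound for 2 tasks = 0.828427; compare with U = 88/315 (approx. 0.279365)
U <= bound, so schedulable by RM sufficient condition.

0.2794


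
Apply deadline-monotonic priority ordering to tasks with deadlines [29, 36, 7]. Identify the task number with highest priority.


Sort tasks by relative deadline (ascending):
  Task 3: deadline = 7
  Task 1: deadline = 29
  Task 2: deadline = 36
Priority order (highest first): [3, 1, 2]
Highest priority task = 3

3


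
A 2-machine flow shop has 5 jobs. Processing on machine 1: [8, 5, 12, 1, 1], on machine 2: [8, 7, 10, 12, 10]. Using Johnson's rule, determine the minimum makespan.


Apply Johnson's rule:
  Group 1 (a <= b): [(4, 1, 12), (5, 1, 10), (2, 5, 7), (1, 8, 8)]
  Group 2 (a > b): [(3, 12, 10)]
Optimal job order: [4, 5, 2, 1, 3]
Schedule:
  Job 4: M1 done at 1, M2 done at 13
  Job 5: M1 done at 2, M2 done at 23
  Job 2: M1 done at 7, M2 done at 30
  Job 1: M1 done at 15, M2 done at 38
  Job 3: M1 done at 27, M2 done at 48
Makespan = 48

48


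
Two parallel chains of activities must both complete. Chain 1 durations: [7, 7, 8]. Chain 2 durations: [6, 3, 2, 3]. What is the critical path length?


Path A total = 7 + 7 + 8 = 22
Path B total = 6 + 3 + 2 + 3 = 14
Critical path = longest path = max(22, 14) = 22

22


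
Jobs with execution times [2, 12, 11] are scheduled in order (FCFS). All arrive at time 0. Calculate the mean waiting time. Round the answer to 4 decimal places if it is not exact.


FCFS order (as given): [2, 12, 11]
Waiting times:
  Job 1: wait = 0
  Job 2: wait = 2
  Job 3: wait = 14
Sum of waiting times = 16
Average waiting time = 16/3 = 5.3333

5.3333


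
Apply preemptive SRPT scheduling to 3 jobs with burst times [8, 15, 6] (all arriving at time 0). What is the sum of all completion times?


Since all jobs arrive at t=0, SRPT equals SPT ordering.
SPT order: [6, 8, 15]
Completion times:
  Job 1: p=6, C=6
  Job 2: p=8, C=14
  Job 3: p=15, C=29
Total completion time = 6 + 14 + 29 = 49

49


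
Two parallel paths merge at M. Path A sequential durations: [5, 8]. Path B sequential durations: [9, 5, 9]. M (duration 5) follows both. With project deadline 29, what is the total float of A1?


Forward pass: ES(A1) = sum of predecessors on chain A = 0
EF = ES + duration = 0 + 5 = 5
Backward pass: LF(M) = deadline = 29; LS(M) = 29 - 5 = 24
LF(A1) = LS(M) - sum(successors on chain A) = 24 - 8 = 16
LS = LF - duration = 16 - 5 = 11
Total float = LS - ES = 11 - 0 = 11

11


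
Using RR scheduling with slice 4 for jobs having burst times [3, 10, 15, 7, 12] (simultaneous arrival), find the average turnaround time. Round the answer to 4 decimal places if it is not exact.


Time quantum = 4
Execution trace:
  J1 runs 3 units, time = 3
  J2 runs 4 units, time = 7
  J3 runs 4 units, time = 11
  J4 runs 4 units, time = 15
  J5 runs 4 units, time = 19
  J2 runs 4 units, time = 23
  J3 runs 4 units, time = 27
  J4 runs 3 units, time = 30
  J5 runs 4 units, time = 34
  J2 runs 2 units, time = 36
  J3 runs 4 units, time = 40
  J5 runs 4 units, time = 44
  J3 runs 3 units, time = 47
Finish times: [3, 36, 47, 30, 44]
Average turnaround = 160/5 = 32.0

32.0


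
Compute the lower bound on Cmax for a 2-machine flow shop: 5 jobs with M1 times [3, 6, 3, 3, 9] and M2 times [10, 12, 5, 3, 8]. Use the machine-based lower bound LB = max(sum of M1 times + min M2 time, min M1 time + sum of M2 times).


LB1 = sum(M1 times) + min(M2 times) = 24 + 3 = 27
LB2 = min(M1 times) + sum(M2 times) = 3 + 38 = 41
Lower bound = max(LB1, LB2) = max(27, 41) = 41

41


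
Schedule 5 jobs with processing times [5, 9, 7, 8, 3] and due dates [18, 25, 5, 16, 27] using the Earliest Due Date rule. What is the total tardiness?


Sort by due date (EDD order): [(7, 5), (8, 16), (5, 18), (9, 25), (3, 27)]
Compute completion times and tardiness:
  Job 1: p=7, d=5, C=7, tardiness=max(0,7-5)=2
  Job 2: p=8, d=16, C=15, tardiness=max(0,15-16)=0
  Job 3: p=5, d=18, C=20, tardiness=max(0,20-18)=2
  Job 4: p=9, d=25, C=29, tardiness=max(0,29-25)=4
  Job 5: p=3, d=27, C=32, tardiness=max(0,32-27)=5
Total tardiness = 13

13


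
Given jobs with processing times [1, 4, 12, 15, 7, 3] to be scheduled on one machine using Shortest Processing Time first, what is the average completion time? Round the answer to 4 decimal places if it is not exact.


Sort jobs by processing time (SPT order): [1, 3, 4, 7, 12, 15]
Compute completion times sequentially:
  Job 1: processing = 1, completes at 1
  Job 2: processing = 3, completes at 4
  Job 3: processing = 4, completes at 8
  Job 4: processing = 7, completes at 15
  Job 5: processing = 12, completes at 27
  Job 6: processing = 15, completes at 42
Sum of completion times = 97
Average completion time = 97/6 = 16.1667

16.1667


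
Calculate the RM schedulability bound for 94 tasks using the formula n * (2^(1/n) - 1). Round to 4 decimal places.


Compute 2^(1/94) = 1.0074011604
Subtract 1: 1.0074011604 - 1 = 0.0074011604
Multiply by n: 94 * 0.0074011604 = 0.6957090776
Round to 4 dp: 0.6957

0.6957


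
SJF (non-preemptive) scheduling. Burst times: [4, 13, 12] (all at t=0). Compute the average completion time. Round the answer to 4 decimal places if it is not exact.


SJF order (ascending): [4, 12, 13]
Completion times:
  Job 1: burst=4, C=4
  Job 2: burst=12, C=16
  Job 3: burst=13, C=29
Average completion = 49/3 = 16.3333

16.3333


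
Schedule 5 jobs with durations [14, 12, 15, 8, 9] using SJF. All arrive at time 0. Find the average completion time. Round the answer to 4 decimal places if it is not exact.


SJF order (ascending): [8, 9, 12, 14, 15]
Completion times:
  Job 1: burst=8, C=8
  Job 2: burst=9, C=17
  Job 3: burst=12, C=29
  Job 4: burst=14, C=43
  Job 5: burst=15, C=58
Average completion = 155/5 = 31.0

31.0


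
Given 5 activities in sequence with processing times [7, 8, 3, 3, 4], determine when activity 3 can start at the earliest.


Activity 3 starts after activities 1 through 2 complete.
Predecessor durations: [7, 8]
ES = 7 + 8 = 15

15


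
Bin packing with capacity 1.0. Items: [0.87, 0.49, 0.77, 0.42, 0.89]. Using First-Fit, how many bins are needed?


Place items sequentially using First-Fit:
  Item 0.87 -> new Bin 1
  Item 0.49 -> new Bin 2
  Item 0.77 -> new Bin 3
  Item 0.42 -> Bin 2 (now 0.91)
  Item 0.89 -> new Bin 4
Total bins used = 4

4


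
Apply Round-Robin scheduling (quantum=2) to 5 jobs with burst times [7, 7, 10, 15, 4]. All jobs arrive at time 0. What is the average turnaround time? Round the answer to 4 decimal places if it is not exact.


Time quantum = 2
Execution trace:
  J1 runs 2 units, time = 2
  J2 runs 2 units, time = 4
  J3 runs 2 units, time = 6
  J4 runs 2 units, time = 8
  J5 runs 2 units, time = 10
  J1 runs 2 units, time = 12
  J2 runs 2 units, time = 14
  J3 runs 2 units, time = 16
  J4 runs 2 units, time = 18
  J5 runs 2 units, time = 20
  J1 runs 2 units, time = 22
  J2 runs 2 units, time = 24
  J3 runs 2 units, time = 26
  J4 runs 2 units, time = 28
  J1 runs 1 units, time = 29
  J2 runs 1 units, time = 30
  J3 runs 2 units, time = 32
  J4 runs 2 units, time = 34
  J3 runs 2 units, time = 36
  J4 runs 2 units, time = 38
  J4 runs 2 units, time = 40
  J4 runs 2 units, time = 42
  J4 runs 1 units, time = 43
Finish times: [29, 30, 36, 43, 20]
Average turnaround = 158/5 = 31.6

31.6


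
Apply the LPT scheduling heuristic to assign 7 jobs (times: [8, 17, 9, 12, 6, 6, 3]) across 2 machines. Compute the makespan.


Sort jobs in decreasing order (LPT): [17, 12, 9, 8, 6, 6, 3]
Assign each job to the least loaded machine:
  Machine 1: jobs [17, 8, 6], load = 31
  Machine 2: jobs [12, 9, 6, 3], load = 30
Makespan = max load = 31

31


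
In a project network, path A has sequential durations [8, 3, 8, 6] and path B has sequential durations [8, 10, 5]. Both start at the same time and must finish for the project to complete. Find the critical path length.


Path A total = 8 + 3 + 8 + 6 = 25
Path B total = 8 + 10 + 5 = 23
Critical path = longest path = max(25, 23) = 25

25


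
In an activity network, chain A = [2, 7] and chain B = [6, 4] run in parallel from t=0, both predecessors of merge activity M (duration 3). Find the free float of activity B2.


ES(B2) = sum of predecessors on chain B = 6
EF(B2) = ES + duration = 6 + 4 = 10
Successor of B2 is M. ES(M) = max(sum(A), sum(B)) = max(9, 10) = 10
Free float = ES(successor) - EF(current) = 10 - 10 = 0

0


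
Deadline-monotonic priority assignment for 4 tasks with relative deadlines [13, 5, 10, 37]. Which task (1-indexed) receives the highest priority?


Sort tasks by relative deadline (ascending):
  Task 2: deadline = 5
  Task 3: deadline = 10
  Task 1: deadline = 13
  Task 4: deadline = 37
Priority order (highest first): [2, 3, 1, 4]
Highest priority task = 2

2


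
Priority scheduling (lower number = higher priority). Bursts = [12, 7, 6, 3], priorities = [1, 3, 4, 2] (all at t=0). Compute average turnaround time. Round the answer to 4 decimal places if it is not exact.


Sort by priority (ascending = highest first):
Order: [(1, 12), (2, 3), (3, 7), (4, 6)]
Completion times:
  Priority 1, burst=12, C=12
  Priority 2, burst=3, C=15
  Priority 3, burst=7, C=22
  Priority 4, burst=6, C=28
Average turnaround = 77/4 = 19.25

19.25


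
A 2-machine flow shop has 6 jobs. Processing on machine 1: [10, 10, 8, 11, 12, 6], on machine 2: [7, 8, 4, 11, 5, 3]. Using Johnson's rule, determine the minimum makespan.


Apply Johnson's rule:
  Group 1 (a <= b): [(4, 11, 11)]
  Group 2 (a > b): [(2, 10, 8), (1, 10, 7), (5, 12, 5), (3, 8, 4), (6, 6, 3)]
Optimal job order: [4, 2, 1, 5, 3, 6]
Schedule:
  Job 4: M1 done at 11, M2 done at 22
  Job 2: M1 done at 21, M2 done at 30
  Job 1: M1 done at 31, M2 done at 38
  Job 5: M1 done at 43, M2 done at 48
  Job 3: M1 done at 51, M2 done at 55
  Job 6: M1 done at 57, M2 done at 60
Makespan = 60

60


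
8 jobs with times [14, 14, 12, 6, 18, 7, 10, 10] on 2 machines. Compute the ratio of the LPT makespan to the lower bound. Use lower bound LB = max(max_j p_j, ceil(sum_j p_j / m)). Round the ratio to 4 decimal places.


LPT order: [18, 14, 14, 12, 10, 10, 7, 6]
Machine loads after assignment: [46, 45]
LPT makespan = 46
Lower bound = max(max_job, ceil(total/2)) = max(18, 46) = 46
Ratio = 46 / 46 = 1.0

1.0


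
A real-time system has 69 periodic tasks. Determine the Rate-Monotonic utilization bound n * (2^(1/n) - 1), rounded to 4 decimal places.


Compute 2^(1/69) = 1.0100962378
Subtract 1: 1.0100962378 - 1 = 0.0100962378
Multiply by n: 69 * 0.0100962378 = 0.6966404082
Round to 4 dp: 0.6966

0.6966


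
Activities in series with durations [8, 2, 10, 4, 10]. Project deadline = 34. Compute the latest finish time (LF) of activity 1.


LF(activity 1) = deadline - sum of successor durations
Successors: activities 2 through 5 with durations [2, 10, 4, 10]
Sum of successor durations = 26
LF = 34 - 26 = 8

8


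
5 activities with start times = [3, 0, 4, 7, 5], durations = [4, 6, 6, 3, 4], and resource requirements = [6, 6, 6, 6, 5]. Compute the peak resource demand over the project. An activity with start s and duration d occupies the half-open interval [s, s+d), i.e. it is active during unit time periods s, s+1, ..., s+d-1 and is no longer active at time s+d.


Each activity i is active on [start_i, start_i + duration_i).
Compute total resource usage per time slot:
  t=0: active resources = [6], total = 6
  t=1: active resources = [6], total = 6
  t=2: active resources = [6], total = 6
  t=3: active resources = [6, 6], total = 12
  t=4: active resources = [6, 6, 6], total = 18
  t=5: active resources = [6, 6, 6, 5], total = 23
  t=6: active resources = [6, 6, 5], total = 17
  t=7: active resources = [6, 6, 5], total = 17
  t=8: active resources = [6, 6, 5], total = 17
  t=9: active resources = [6, 6], total = 12
Peak resource demand = 23

23


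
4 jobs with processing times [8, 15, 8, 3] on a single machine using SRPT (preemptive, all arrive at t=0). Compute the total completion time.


Since all jobs arrive at t=0, SRPT equals SPT ordering.
SPT order: [3, 8, 8, 15]
Completion times:
  Job 1: p=3, C=3
  Job 2: p=8, C=11
  Job 3: p=8, C=19
  Job 4: p=15, C=34
Total completion time = 3 + 11 + 19 + 34 = 67

67


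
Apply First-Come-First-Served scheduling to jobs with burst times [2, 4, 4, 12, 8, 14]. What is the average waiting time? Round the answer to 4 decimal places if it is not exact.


FCFS order (as given): [2, 4, 4, 12, 8, 14]
Waiting times:
  Job 1: wait = 0
  Job 2: wait = 2
  Job 3: wait = 6
  Job 4: wait = 10
  Job 5: wait = 22
  Job 6: wait = 30
Sum of waiting times = 70
Average waiting time = 70/6 = 11.6667

11.6667


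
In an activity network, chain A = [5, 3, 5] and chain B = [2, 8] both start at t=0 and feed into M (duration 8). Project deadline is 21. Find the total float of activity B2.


Forward pass: ES(B2) = sum of predecessors on chain B = 2
EF = ES + duration = 2 + 8 = 10
Backward pass: LF(M) = deadline = 21; LS(M) = 21 - 8 = 13
LF(B2) = LS(M) - sum(successors on chain B) = 13 - 0 = 13
LS = LF - duration = 13 - 8 = 5
Total float = LS - ES = 5 - 2 = 3

3


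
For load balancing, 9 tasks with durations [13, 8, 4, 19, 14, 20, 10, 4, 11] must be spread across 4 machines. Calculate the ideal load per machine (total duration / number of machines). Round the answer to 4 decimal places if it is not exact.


Total processing time = 13 + 8 + 4 + 19 + 14 + 20 + 10 + 4 + 11 = 103
Number of machines = 4
Ideal balanced load = 103 / 4 = 25.75

25.75


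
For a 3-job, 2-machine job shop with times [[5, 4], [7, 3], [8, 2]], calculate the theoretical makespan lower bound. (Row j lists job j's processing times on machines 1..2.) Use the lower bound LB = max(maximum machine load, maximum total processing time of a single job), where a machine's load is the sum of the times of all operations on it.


Machine loads:
  Machine 1: 5 + 7 + 8 = 20
  Machine 2: 4 + 3 + 2 = 9
Max machine load = 20
Job totals:
  Job 1: 9
  Job 2: 10
  Job 3: 10
Max job total = 10
Lower bound = max(20, 10) = 20

20


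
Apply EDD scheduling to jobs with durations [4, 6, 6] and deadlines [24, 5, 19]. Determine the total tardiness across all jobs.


Sort by due date (EDD order): [(6, 5), (6, 19), (4, 24)]
Compute completion times and tardiness:
  Job 1: p=6, d=5, C=6, tardiness=max(0,6-5)=1
  Job 2: p=6, d=19, C=12, tardiness=max(0,12-19)=0
  Job 3: p=4, d=24, C=16, tardiness=max(0,16-24)=0
Total tardiness = 1

1


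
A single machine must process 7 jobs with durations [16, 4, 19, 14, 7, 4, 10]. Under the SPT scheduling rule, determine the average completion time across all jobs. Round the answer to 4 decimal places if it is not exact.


Sort jobs by processing time (SPT order): [4, 4, 7, 10, 14, 16, 19]
Compute completion times sequentially:
  Job 1: processing = 4, completes at 4
  Job 2: processing = 4, completes at 8
  Job 3: processing = 7, completes at 15
  Job 4: processing = 10, completes at 25
  Job 5: processing = 14, completes at 39
  Job 6: processing = 16, completes at 55
  Job 7: processing = 19, completes at 74
Sum of completion times = 220
Average completion time = 220/7 = 31.4286

31.4286


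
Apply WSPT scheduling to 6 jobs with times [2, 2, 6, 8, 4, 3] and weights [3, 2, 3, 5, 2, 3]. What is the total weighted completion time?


Compute p/w ratios and sort ascending (WSPT): [(2, 3), (2, 2), (3, 3), (8, 5), (6, 3), (4, 2)]
Compute weighted completion times:
  Job (p=2,w=3): C=2, w*C=3*2=6
  Job (p=2,w=2): C=4, w*C=2*4=8
  Job (p=3,w=3): C=7, w*C=3*7=21
  Job (p=8,w=5): C=15, w*C=5*15=75
  Job (p=6,w=3): C=21, w*C=3*21=63
  Job (p=4,w=2): C=25, w*C=2*25=50
Total weighted completion time = 223

223


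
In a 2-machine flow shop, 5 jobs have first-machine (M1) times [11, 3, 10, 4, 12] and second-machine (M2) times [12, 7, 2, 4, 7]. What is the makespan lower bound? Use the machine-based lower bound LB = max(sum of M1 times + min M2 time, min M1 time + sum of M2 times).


LB1 = sum(M1 times) + min(M2 times) = 40 + 2 = 42
LB2 = min(M1 times) + sum(M2 times) = 3 + 32 = 35
Lower bound = max(LB1, LB2) = max(42, 35) = 42

42


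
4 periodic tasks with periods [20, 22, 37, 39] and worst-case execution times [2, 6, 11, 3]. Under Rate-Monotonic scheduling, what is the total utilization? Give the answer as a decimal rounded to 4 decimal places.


Compute individual utilizations (exact fractions):
  Task 1: C/T = 2/20 = 1/10 (approx. 0.1)
  Task 2: C/T = 6/22 = 3/11 (approx. 0.2727)
  Task 3: C/T = 11/37 (approx. 0.2973)
  Task 4: C/T = 3/39 = 1/13 (approx. 0.0769)
Total utilization U = 1/10 + 3/11 + 11/37 + 1/13 = 39521/52910
Rounded to 4 decimal places: U = 0.7469
RM (Liu & Layland) bound for 4 tasks = 0.756828; compare with U = 39521/52910 (approx. 0.746948)
U <= bound, so schedulable by RM sufficient condition.

0.7469


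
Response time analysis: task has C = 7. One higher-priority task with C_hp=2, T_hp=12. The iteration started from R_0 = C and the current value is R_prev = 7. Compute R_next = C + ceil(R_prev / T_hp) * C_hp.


R_next = C + ceil(R_prev / T_hp) * C_hp
ceil(7 / 12) = ceil(0.5833) = 1
Interference = 1 * 2 = 2
R_next = 7 + 2 = 9

9


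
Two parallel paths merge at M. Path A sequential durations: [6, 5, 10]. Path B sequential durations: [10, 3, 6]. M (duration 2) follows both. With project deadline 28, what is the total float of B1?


Forward pass: ES(B1) = sum of predecessors on chain B = 0
EF = ES + duration = 0 + 10 = 10
Backward pass: LF(M) = deadline = 28; LS(M) = 28 - 2 = 26
LF(B1) = LS(M) - sum(successors on chain B) = 26 - 9 = 17
LS = LF - duration = 17 - 10 = 7
Total float = LS - ES = 7 - 0 = 7

7


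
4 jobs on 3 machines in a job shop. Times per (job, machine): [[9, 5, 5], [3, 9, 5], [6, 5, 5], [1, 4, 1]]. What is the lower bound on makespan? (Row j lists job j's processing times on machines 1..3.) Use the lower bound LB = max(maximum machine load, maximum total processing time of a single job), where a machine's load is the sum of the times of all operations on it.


Machine loads:
  Machine 1: 9 + 3 + 6 + 1 = 19
  Machine 2: 5 + 9 + 5 + 4 = 23
  Machine 3: 5 + 5 + 5 + 1 = 16
Max machine load = 23
Job totals:
  Job 1: 19
  Job 2: 17
  Job 3: 16
  Job 4: 6
Max job total = 19
Lower bound = max(23, 19) = 23

23


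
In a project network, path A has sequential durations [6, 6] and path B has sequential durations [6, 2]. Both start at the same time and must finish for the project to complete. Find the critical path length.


Path A total = 6 + 6 = 12
Path B total = 6 + 2 = 8
Critical path = longest path = max(12, 8) = 12

12


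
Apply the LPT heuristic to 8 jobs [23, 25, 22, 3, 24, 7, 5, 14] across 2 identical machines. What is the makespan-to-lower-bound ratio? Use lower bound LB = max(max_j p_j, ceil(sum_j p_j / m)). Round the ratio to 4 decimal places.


LPT order: [25, 24, 23, 22, 14, 7, 5, 3]
Machine loads after assignment: [61, 62]
LPT makespan = 62
Lower bound = max(max_job, ceil(total/2)) = max(25, 62) = 62
Ratio = 62 / 62 = 1.0

1.0


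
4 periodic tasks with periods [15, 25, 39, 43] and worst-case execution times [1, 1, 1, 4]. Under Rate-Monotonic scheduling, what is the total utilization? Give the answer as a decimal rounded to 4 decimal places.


Compute individual utilizations (exact fractions):
  Task 1: C/T = 1/15 (approx. 0.0667)
  Task 2: C/T = 1/25 (approx. 0.04)
  Task 3: C/T = 1/39 (approx. 0.0256)
  Task 4: C/T = 4/43 (approx. 0.093)
Total utilization U = 1/15 + 1/25 + 1/39 + 4/43 = 3149/13975
Rounded to 4 decimal places: U = 0.2253
RM (Liu & Layland) bound for 4 tasks = 0.756828; compare with U = 3149/13975 (approx. 0.225331)
U <= bound, so schedulable by RM sufficient condition.

0.2253


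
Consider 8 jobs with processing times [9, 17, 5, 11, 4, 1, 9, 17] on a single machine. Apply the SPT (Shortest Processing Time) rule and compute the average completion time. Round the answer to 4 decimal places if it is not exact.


Sort jobs by processing time (SPT order): [1, 4, 5, 9, 9, 11, 17, 17]
Compute completion times sequentially:
  Job 1: processing = 1, completes at 1
  Job 2: processing = 4, completes at 5
  Job 3: processing = 5, completes at 10
  Job 4: processing = 9, completes at 19
  Job 5: processing = 9, completes at 28
  Job 6: processing = 11, completes at 39
  Job 7: processing = 17, completes at 56
  Job 8: processing = 17, completes at 73
Sum of completion times = 231
Average completion time = 231/8 = 28.875

28.875


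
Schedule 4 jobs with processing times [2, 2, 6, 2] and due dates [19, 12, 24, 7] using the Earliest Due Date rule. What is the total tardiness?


Sort by due date (EDD order): [(2, 7), (2, 12), (2, 19), (6, 24)]
Compute completion times and tardiness:
  Job 1: p=2, d=7, C=2, tardiness=max(0,2-7)=0
  Job 2: p=2, d=12, C=4, tardiness=max(0,4-12)=0
  Job 3: p=2, d=19, C=6, tardiness=max(0,6-19)=0
  Job 4: p=6, d=24, C=12, tardiness=max(0,12-24)=0
Total tardiness = 0

0


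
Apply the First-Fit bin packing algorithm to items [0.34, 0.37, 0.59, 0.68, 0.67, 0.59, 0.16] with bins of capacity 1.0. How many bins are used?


Place items sequentially using First-Fit:
  Item 0.34 -> new Bin 1
  Item 0.37 -> Bin 1 (now 0.71)
  Item 0.59 -> new Bin 2
  Item 0.68 -> new Bin 3
  Item 0.67 -> new Bin 4
  Item 0.59 -> new Bin 5
  Item 0.16 -> Bin 1 (now 0.87)
Total bins used = 5

5


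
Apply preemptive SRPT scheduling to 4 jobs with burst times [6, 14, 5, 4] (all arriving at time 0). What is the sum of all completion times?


Since all jobs arrive at t=0, SRPT equals SPT ordering.
SPT order: [4, 5, 6, 14]
Completion times:
  Job 1: p=4, C=4
  Job 2: p=5, C=9
  Job 3: p=6, C=15
  Job 4: p=14, C=29
Total completion time = 4 + 9 + 15 + 29 = 57

57


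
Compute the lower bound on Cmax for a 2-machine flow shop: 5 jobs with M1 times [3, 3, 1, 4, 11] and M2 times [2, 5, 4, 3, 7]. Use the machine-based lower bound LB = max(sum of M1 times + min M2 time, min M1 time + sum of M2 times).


LB1 = sum(M1 times) + min(M2 times) = 22 + 2 = 24
LB2 = min(M1 times) + sum(M2 times) = 1 + 21 = 22
Lower bound = max(LB1, LB2) = max(24, 22) = 24

24


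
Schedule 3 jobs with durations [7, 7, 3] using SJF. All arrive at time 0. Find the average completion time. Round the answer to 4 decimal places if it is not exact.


SJF order (ascending): [3, 7, 7]
Completion times:
  Job 1: burst=3, C=3
  Job 2: burst=7, C=10
  Job 3: burst=7, C=17
Average completion = 30/3 = 10.0

10.0


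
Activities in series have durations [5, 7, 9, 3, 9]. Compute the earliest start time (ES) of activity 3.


Activity 3 starts after activities 1 through 2 complete.
Predecessor durations: [5, 7]
ES = 5 + 7 = 12

12


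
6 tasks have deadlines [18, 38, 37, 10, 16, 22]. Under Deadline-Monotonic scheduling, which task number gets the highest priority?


Sort tasks by relative deadline (ascending):
  Task 4: deadline = 10
  Task 5: deadline = 16
  Task 1: deadline = 18
  Task 6: deadline = 22
  Task 3: deadline = 37
  Task 2: deadline = 38
Priority order (highest first): [4, 5, 1, 6, 3, 2]
Highest priority task = 4

4


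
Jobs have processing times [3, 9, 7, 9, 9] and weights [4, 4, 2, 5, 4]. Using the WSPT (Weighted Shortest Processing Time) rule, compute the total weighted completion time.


Compute p/w ratios and sort ascending (WSPT): [(3, 4), (9, 5), (9, 4), (9, 4), (7, 2)]
Compute weighted completion times:
  Job (p=3,w=4): C=3, w*C=4*3=12
  Job (p=9,w=5): C=12, w*C=5*12=60
  Job (p=9,w=4): C=21, w*C=4*21=84
  Job (p=9,w=4): C=30, w*C=4*30=120
  Job (p=7,w=2): C=37, w*C=2*37=74
Total weighted completion time = 350

350
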